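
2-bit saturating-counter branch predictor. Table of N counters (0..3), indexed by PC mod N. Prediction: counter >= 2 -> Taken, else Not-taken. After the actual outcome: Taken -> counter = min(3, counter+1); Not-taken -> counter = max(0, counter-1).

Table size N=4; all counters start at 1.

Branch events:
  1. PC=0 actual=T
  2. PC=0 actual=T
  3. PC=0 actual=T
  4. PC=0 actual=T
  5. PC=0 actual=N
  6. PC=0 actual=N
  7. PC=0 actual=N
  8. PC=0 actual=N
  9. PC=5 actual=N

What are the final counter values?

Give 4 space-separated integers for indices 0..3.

Answer: 0 0 1 1

Derivation:
Ev 1: PC=0 idx=0 pred=N actual=T -> ctr[0]=2
Ev 2: PC=0 idx=0 pred=T actual=T -> ctr[0]=3
Ev 3: PC=0 idx=0 pred=T actual=T -> ctr[0]=3
Ev 4: PC=0 idx=0 pred=T actual=T -> ctr[0]=3
Ev 5: PC=0 idx=0 pred=T actual=N -> ctr[0]=2
Ev 6: PC=0 idx=0 pred=T actual=N -> ctr[0]=1
Ev 7: PC=0 idx=0 pred=N actual=N -> ctr[0]=0
Ev 8: PC=0 idx=0 pred=N actual=N -> ctr[0]=0
Ev 9: PC=5 idx=1 pred=N actual=N -> ctr[1]=0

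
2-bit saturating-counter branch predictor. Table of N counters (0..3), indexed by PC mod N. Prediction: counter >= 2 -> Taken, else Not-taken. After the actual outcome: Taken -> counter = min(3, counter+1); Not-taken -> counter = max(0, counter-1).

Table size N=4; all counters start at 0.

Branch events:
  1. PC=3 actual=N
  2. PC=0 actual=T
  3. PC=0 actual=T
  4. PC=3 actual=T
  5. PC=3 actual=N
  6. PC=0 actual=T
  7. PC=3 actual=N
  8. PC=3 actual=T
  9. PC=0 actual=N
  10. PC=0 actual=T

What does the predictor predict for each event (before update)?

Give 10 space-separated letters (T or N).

Ev 1: PC=3 idx=3 pred=N actual=N -> ctr[3]=0
Ev 2: PC=0 idx=0 pred=N actual=T -> ctr[0]=1
Ev 3: PC=0 idx=0 pred=N actual=T -> ctr[0]=2
Ev 4: PC=3 idx=3 pred=N actual=T -> ctr[3]=1
Ev 5: PC=3 idx=3 pred=N actual=N -> ctr[3]=0
Ev 6: PC=0 idx=0 pred=T actual=T -> ctr[0]=3
Ev 7: PC=3 idx=3 pred=N actual=N -> ctr[3]=0
Ev 8: PC=3 idx=3 pred=N actual=T -> ctr[3]=1
Ev 9: PC=0 idx=0 pred=T actual=N -> ctr[0]=2
Ev 10: PC=0 idx=0 pred=T actual=T -> ctr[0]=3

Answer: N N N N N T N N T T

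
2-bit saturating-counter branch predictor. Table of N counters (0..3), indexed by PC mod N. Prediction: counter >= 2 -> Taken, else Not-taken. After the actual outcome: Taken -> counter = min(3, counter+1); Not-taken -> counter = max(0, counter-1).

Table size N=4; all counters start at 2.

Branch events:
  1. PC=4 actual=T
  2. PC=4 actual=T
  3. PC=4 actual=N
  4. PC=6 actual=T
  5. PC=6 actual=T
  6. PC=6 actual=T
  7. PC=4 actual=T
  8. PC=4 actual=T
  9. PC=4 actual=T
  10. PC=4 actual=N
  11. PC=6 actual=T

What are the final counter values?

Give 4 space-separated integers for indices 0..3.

Answer: 2 2 3 2

Derivation:
Ev 1: PC=4 idx=0 pred=T actual=T -> ctr[0]=3
Ev 2: PC=4 idx=0 pred=T actual=T -> ctr[0]=3
Ev 3: PC=4 idx=0 pred=T actual=N -> ctr[0]=2
Ev 4: PC=6 idx=2 pred=T actual=T -> ctr[2]=3
Ev 5: PC=6 idx=2 pred=T actual=T -> ctr[2]=3
Ev 6: PC=6 idx=2 pred=T actual=T -> ctr[2]=3
Ev 7: PC=4 idx=0 pred=T actual=T -> ctr[0]=3
Ev 8: PC=4 idx=0 pred=T actual=T -> ctr[0]=3
Ev 9: PC=4 idx=0 pred=T actual=T -> ctr[0]=3
Ev 10: PC=4 idx=0 pred=T actual=N -> ctr[0]=2
Ev 11: PC=6 idx=2 pred=T actual=T -> ctr[2]=3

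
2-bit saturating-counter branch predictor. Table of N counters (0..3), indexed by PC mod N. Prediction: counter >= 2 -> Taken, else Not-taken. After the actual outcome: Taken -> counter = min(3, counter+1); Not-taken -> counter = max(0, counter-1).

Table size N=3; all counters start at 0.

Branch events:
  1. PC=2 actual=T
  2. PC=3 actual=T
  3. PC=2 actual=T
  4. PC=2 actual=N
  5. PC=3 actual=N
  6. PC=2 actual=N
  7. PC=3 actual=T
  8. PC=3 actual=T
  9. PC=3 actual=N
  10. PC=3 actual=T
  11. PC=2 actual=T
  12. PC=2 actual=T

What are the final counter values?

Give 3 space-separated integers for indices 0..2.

Answer: 2 0 2

Derivation:
Ev 1: PC=2 idx=2 pred=N actual=T -> ctr[2]=1
Ev 2: PC=3 idx=0 pred=N actual=T -> ctr[0]=1
Ev 3: PC=2 idx=2 pred=N actual=T -> ctr[2]=2
Ev 4: PC=2 idx=2 pred=T actual=N -> ctr[2]=1
Ev 5: PC=3 idx=0 pred=N actual=N -> ctr[0]=0
Ev 6: PC=2 idx=2 pred=N actual=N -> ctr[2]=0
Ev 7: PC=3 idx=0 pred=N actual=T -> ctr[0]=1
Ev 8: PC=3 idx=0 pred=N actual=T -> ctr[0]=2
Ev 9: PC=3 idx=0 pred=T actual=N -> ctr[0]=1
Ev 10: PC=3 idx=0 pred=N actual=T -> ctr[0]=2
Ev 11: PC=2 idx=2 pred=N actual=T -> ctr[2]=1
Ev 12: PC=2 idx=2 pred=N actual=T -> ctr[2]=2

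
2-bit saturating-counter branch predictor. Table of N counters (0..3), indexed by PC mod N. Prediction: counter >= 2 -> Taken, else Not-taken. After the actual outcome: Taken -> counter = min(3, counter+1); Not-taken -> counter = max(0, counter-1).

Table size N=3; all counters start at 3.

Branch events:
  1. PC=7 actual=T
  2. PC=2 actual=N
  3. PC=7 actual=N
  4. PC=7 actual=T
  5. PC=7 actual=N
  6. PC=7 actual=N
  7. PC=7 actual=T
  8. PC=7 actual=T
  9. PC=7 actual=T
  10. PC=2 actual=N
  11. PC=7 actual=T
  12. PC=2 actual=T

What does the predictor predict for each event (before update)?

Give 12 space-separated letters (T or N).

Answer: T T T T T T N T T T T N

Derivation:
Ev 1: PC=7 idx=1 pred=T actual=T -> ctr[1]=3
Ev 2: PC=2 idx=2 pred=T actual=N -> ctr[2]=2
Ev 3: PC=7 idx=1 pred=T actual=N -> ctr[1]=2
Ev 4: PC=7 idx=1 pred=T actual=T -> ctr[1]=3
Ev 5: PC=7 idx=1 pred=T actual=N -> ctr[1]=2
Ev 6: PC=7 idx=1 pred=T actual=N -> ctr[1]=1
Ev 7: PC=7 idx=1 pred=N actual=T -> ctr[1]=2
Ev 8: PC=7 idx=1 pred=T actual=T -> ctr[1]=3
Ev 9: PC=7 idx=1 pred=T actual=T -> ctr[1]=3
Ev 10: PC=2 idx=2 pred=T actual=N -> ctr[2]=1
Ev 11: PC=7 idx=1 pred=T actual=T -> ctr[1]=3
Ev 12: PC=2 idx=2 pred=N actual=T -> ctr[2]=2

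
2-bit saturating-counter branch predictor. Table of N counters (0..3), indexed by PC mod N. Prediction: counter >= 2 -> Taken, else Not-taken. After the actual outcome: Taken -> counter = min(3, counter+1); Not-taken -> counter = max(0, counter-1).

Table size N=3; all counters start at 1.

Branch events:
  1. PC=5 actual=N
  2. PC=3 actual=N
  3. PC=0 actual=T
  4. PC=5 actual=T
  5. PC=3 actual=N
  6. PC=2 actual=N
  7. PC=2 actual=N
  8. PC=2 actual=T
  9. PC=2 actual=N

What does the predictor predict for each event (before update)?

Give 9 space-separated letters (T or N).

Answer: N N N N N N N N N

Derivation:
Ev 1: PC=5 idx=2 pred=N actual=N -> ctr[2]=0
Ev 2: PC=3 idx=0 pred=N actual=N -> ctr[0]=0
Ev 3: PC=0 idx=0 pred=N actual=T -> ctr[0]=1
Ev 4: PC=5 idx=2 pred=N actual=T -> ctr[2]=1
Ev 5: PC=3 idx=0 pred=N actual=N -> ctr[0]=0
Ev 6: PC=2 idx=2 pred=N actual=N -> ctr[2]=0
Ev 7: PC=2 idx=2 pred=N actual=N -> ctr[2]=0
Ev 8: PC=2 idx=2 pred=N actual=T -> ctr[2]=1
Ev 9: PC=2 idx=2 pred=N actual=N -> ctr[2]=0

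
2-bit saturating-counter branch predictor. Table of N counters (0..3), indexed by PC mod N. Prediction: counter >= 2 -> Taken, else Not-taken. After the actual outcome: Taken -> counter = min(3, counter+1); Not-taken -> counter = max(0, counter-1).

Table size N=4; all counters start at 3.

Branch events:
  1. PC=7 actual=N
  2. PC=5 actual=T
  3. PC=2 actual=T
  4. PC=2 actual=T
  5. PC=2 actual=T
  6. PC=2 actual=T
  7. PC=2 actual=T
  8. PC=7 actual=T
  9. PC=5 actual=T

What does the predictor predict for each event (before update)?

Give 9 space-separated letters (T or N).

Answer: T T T T T T T T T

Derivation:
Ev 1: PC=7 idx=3 pred=T actual=N -> ctr[3]=2
Ev 2: PC=5 idx=1 pred=T actual=T -> ctr[1]=3
Ev 3: PC=2 idx=2 pred=T actual=T -> ctr[2]=3
Ev 4: PC=2 idx=2 pred=T actual=T -> ctr[2]=3
Ev 5: PC=2 idx=2 pred=T actual=T -> ctr[2]=3
Ev 6: PC=2 idx=2 pred=T actual=T -> ctr[2]=3
Ev 7: PC=2 idx=2 pred=T actual=T -> ctr[2]=3
Ev 8: PC=7 idx=3 pred=T actual=T -> ctr[3]=3
Ev 9: PC=5 idx=1 pred=T actual=T -> ctr[1]=3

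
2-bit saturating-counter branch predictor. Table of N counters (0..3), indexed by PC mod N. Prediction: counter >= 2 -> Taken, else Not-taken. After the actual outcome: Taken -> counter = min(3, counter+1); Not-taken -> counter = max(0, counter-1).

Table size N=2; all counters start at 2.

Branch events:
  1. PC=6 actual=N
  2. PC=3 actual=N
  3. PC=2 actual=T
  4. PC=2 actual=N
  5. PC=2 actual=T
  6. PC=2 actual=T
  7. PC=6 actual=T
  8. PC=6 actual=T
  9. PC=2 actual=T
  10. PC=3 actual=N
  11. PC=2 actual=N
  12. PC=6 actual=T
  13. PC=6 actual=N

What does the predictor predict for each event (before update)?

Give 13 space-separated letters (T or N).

Answer: T T N T N T T T T N T T T

Derivation:
Ev 1: PC=6 idx=0 pred=T actual=N -> ctr[0]=1
Ev 2: PC=3 idx=1 pred=T actual=N -> ctr[1]=1
Ev 3: PC=2 idx=0 pred=N actual=T -> ctr[0]=2
Ev 4: PC=2 idx=0 pred=T actual=N -> ctr[0]=1
Ev 5: PC=2 idx=0 pred=N actual=T -> ctr[0]=2
Ev 6: PC=2 idx=0 pred=T actual=T -> ctr[0]=3
Ev 7: PC=6 idx=0 pred=T actual=T -> ctr[0]=3
Ev 8: PC=6 idx=0 pred=T actual=T -> ctr[0]=3
Ev 9: PC=2 idx=0 pred=T actual=T -> ctr[0]=3
Ev 10: PC=3 idx=1 pred=N actual=N -> ctr[1]=0
Ev 11: PC=2 idx=0 pred=T actual=N -> ctr[0]=2
Ev 12: PC=6 idx=0 pred=T actual=T -> ctr[0]=3
Ev 13: PC=6 idx=0 pred=T actual=N -> ctr[0]=2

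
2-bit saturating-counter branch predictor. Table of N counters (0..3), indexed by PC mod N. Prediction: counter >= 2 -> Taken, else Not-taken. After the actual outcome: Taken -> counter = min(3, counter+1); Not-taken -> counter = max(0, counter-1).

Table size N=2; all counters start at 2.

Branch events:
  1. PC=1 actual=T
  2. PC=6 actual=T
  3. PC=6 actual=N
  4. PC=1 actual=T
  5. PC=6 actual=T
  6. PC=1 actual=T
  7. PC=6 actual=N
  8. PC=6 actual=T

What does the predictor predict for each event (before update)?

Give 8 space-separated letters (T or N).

Answer: T T T T T T T T

Derivation:
Ev 1: PC=1 idx=1 pred=T actual=T -> ctr[1]=3
Ev 2: PC=6 idx=0 pred=T actual=T -> ctr[0]=3
Ev 3: PC=6 idx=0 pred=T actual=N -> ctr[0]=2
Ev 4: PC=1 idx=1 pred=T actual=T -> ctr[1]=3
Ev 5: PC=6 idx=0 pred=T actual=T -> ctr[0]=3
Ev 6: PC=1 idx=1 pred=T actual=T -> ctr[1]=3
Ev 7: PC=6 idx=0 pred=T actual=N -> ctr[0]=2
Ev 8: PC=6 idx=0 pred=T actual=T -> ctr[0]=3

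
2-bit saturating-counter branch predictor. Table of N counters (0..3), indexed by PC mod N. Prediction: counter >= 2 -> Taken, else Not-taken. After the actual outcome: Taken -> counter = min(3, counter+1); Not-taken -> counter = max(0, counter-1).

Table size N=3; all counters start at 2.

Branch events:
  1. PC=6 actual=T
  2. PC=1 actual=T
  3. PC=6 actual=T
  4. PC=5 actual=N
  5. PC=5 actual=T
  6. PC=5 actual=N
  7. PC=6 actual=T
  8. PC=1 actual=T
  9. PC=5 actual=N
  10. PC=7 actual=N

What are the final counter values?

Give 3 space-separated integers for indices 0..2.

Answer: 3 2 0

Derivation:
Ev 1: PC=6 idx=0 pred=T actual=T -> ctr[0]=3
Ev 2: PC=1 idx=1 pred=T actual=T -> ctr[1]=3
Ev 3: PC=6 idx=0 pred=T actual=T -> ctr[0]=3
Ev 4: PC=5 idx=2 pred=T actual=N -> ctr[2]=1
Ev 5: PC=5 idx=2 pred=N actual=T -> ctr[2]=2
Ev 6: PC=5 idx=2 pred=T actual=N -> ctr[2]=1
Ev 7: PC=6 idx=0 pred=T actual=T -> ctr[0]=3
Ev 8: PC=1 idx=1 pred=T actual=T -> ctr[1]=3
Ev 9: PC=5 idx=2 pred=N actual=N -> ctr[2]=0
Ev 10: PC=7 idx=1 pred=T actual=N -> ctr[1]=2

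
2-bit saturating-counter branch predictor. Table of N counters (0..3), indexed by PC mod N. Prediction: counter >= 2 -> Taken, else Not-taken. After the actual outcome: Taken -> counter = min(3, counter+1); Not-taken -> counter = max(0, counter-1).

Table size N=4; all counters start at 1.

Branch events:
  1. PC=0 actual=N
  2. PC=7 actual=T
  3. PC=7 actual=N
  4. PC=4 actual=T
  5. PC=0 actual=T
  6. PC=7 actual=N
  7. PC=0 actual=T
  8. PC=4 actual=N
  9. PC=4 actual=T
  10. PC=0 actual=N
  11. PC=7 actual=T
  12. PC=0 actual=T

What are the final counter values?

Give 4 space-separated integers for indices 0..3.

Answer: 3 1 1 1

Derivation:
Ev 1: PC=0 idx=0 pred=N actual=N -> ctr[0]=0
Ev 2: PC=7 idx=3 pred=N actual=T -> ctr[3]=2
Ev 3: PC=7 idx=3 pred=T actual=N -> ctr[3]=1
Ev 4: PC=4 idx=0 pred=N actual=T -> ctr[0]=1
Ev 5: PC=0 idx=0 pred=N actual=T -> ctr[0]=2
Ev 6: PC=7 idx=3 pred=N actual=N -> ctr[3]=0
Ev 7: PC=0 idx=0 pred=T actual=T -> ctr[0]=3
Ev 8: PC=4 idx=0 pred=T actual=N -> ctr[0]=2
Ev 9: PC=4 idx=0 pred=T actual=T -> ctr[0]=3
Ev 10: PC=0 idx=0 pred=T actual=N -> ctr[0]=2
Ev 11: PC=7 idx=3 pred=N actual=T -> ctr[3]=1
Ev 12: PC=0 idx=0 pred=T actual=T -> ctr[0]=3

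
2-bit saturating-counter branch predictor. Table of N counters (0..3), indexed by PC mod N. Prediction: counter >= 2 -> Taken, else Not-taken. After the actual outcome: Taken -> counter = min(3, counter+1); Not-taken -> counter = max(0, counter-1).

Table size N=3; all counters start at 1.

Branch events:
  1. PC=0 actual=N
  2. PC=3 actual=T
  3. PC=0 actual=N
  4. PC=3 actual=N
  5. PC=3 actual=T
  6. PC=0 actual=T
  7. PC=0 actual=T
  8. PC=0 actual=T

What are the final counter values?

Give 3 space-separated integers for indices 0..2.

Ev 1: PC=0 idx=0 pred=N actual=N -> ctr[0]=0
Ev 2: PC=3 idx=0 pred=N actual=T -> ctr[0]=1
Ev 3: PC=0 idx=0 pred=N actual=N -> ctr[0]=0
Ev 4: PC=3 idx=0 pred=N actual=N -> ctr[0]=0
Ev 5: PC=3 idx=0 pred=N actual=T -> ctr[0]=1
Ev 6: PC=0 idx=0 pred=N actual=T -> ctr[0]=2
Ev 7: PC=0 idx=0 pred=T actual=T -> ctr[0]=3
Ev 8: PC=0 idx=0 pred=T actual=T -> ctr[0]=3

Answer: 3 1 1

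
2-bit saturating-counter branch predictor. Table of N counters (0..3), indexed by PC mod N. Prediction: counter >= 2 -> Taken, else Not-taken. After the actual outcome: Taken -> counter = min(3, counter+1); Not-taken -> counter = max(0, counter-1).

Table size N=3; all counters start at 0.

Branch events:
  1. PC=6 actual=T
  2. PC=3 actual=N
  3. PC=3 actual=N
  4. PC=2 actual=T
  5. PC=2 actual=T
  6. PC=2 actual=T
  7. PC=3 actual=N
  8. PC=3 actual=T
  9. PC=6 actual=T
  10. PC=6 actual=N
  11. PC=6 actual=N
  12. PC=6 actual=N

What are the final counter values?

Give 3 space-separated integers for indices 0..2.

Ev 1: PC=6 idx=0 pred=N actual=T -> ctr[0]=1
Ev 2: PC=3 idx=0 pred=N actual=N -> ctr[0]=0
Ev 3: PC=3 idx=0 pred=N actual=N -> ctr[0]=0
Ev 4: PC=2 idx=2 pred=N actual=T -> ctr[2]=1
Ev 5: PC=2 idx=2 pred=N actual=T -> ctr[2]=2
Ev 6: PC=2 idx=2 pred=T actual=T -> ctr[2]=3
Ev 7: PC=3 idx=0 pred=N actual=N -> ctr[0]=0
Ev 8: PC=3 idx=0 pred=N actual=T -> ctr[0]=1
Ev 9: PC=6 idx=0 pred=N actual=T -> ctr[0]=2
Ev 10: PC=6 idx=0 pred=T actual=N -> ctr[0]=1
Ev 11: PC=6 idx=0 pred=N actual=N -> ctr[0]=0
Ev 12: PC=6 idx=0 pred=N actual=N -> ctr[0]=0

Answer: 0 0 3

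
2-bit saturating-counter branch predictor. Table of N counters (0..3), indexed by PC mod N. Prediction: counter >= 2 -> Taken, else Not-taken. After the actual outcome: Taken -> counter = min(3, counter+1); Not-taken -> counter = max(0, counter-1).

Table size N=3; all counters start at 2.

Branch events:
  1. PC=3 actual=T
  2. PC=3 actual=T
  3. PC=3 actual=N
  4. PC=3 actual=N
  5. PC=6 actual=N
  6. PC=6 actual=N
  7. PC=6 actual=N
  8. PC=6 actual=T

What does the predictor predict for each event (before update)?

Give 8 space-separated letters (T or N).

Answer: T T T T N N N N

Derivation:
Ev 1: PC=3 idx=0 pred=T actual=T -> ctr[0]=3
Ev 2: PC=3 idx=0 pred=T actual=T -> ctr[0]=3
Ev 3: PC=3 idx=0 pred=T actual=N -> ctr[0]=2
Ev 4: PC=3 idx=0 pred=T actual=N -> ctr[0]=1
Ev 5: PC=6 idx=0 pred=N actual=N -> ctr[0]=0
Ev 6: PC=6 idx=0 pred=N actual=N -> ctr[0]=0
Ev 7: PC=6 idx=0 pred=N actual=N -> ctr[0]=0
Ev 8: PC=6 idx=0 pred=N actual=T -> ctr[0]=1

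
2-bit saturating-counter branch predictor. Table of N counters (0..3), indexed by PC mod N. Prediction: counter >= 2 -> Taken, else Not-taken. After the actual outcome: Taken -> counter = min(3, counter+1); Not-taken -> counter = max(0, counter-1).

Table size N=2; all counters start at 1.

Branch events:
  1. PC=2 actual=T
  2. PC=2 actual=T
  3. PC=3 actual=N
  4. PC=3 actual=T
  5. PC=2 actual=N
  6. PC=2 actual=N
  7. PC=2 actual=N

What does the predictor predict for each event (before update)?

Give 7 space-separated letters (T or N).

Ev 1: PC=2 idx=0 pred=N actual=T -> ctr[0]=2
Ev 2: PC=2 idx=0 pred=T actual=T -> ctr[0]=3
Ev 3: PC=3 idx=1 pred=N actual=N -> ctr[1]=0
Ev 4: PC=3 idx=1 pred=N actual=T -> ctr[1]=1
Ev 5: PC=2 idx=0 pred=T actual=N -> ctr[0]=2
Ev 6: PC=2 idx=0 pred=T actual=N -> ctr[0]=1
Ev 7: PC=2 idx=0 pred=N actual=N -> ctr[0]=0

Answer: N T N N T T N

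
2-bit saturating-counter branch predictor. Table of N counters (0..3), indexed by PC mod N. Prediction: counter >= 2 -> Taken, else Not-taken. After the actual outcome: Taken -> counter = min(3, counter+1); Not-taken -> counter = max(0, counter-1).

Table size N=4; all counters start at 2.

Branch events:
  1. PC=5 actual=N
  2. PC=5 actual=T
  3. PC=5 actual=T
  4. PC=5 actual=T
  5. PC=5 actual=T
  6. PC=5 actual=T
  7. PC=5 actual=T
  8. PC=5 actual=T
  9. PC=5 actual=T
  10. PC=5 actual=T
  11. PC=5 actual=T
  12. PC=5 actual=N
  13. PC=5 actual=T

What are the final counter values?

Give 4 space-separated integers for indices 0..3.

Ev 1: PC=5 idx=1 pred=T actual=N -> ctr[1]=1
Ev 2: PC=5 idx=1 pred=N actual=T -> ctr[1]=2
Ev 3: PC=5 idx=1 pred=T actual=T -> ctr[1]=3
Ev 4: PC=5 idx=1 pred=T actual=T -> ctr[1]=3
Ev 5: PC=5 idx=1 pred=T actual=T -> ctr[1]=3
Ev 6: PC=5 idx=1 pred=T actual=T -> ctr[1]=3
Ev 7: PC=5 idx=1 pred=T actual=T -> ctr[1]=3
Ev 8: PC=5 idx=1 pred=T actual=T -> ctr[1]=3
Ev 9: PC=5 idx=1 pred=T actual=T -> ctr[1]=3
Ev 10: PC=5 idx=1 pred=T actual=T -> ctr[1]=3
Ev 11: PC=5 idx=1 pred=T actual=T -> ctr[1]=3
Ev 12: PC=5 idx=1 pred=T actual=N -> ctr[1]=2
Ev 13: PC=5 idx=1 pred=T actual=T -> ctr[1]=3

Answer: 2 3 2 2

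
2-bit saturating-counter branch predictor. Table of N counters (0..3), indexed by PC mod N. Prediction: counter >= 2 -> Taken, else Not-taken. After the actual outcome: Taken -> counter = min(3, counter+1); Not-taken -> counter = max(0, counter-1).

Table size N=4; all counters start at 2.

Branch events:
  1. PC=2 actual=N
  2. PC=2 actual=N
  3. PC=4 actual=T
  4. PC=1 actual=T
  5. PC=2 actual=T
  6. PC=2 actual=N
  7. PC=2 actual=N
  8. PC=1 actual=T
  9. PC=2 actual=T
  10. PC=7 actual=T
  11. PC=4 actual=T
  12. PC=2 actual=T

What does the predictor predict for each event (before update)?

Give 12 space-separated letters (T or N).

Answer: T N T T N N N T N T T N

Derivation:
Ev 1: PC=2 idx=2 pred=T actual=N -> ctr[2]=1
Ev 2: PC=2 idx=2 pred=N actual=N -> ctr[2]=0
Ev 3: PC=4 idx=0 pred=T actual=T -> ctr[0]=3
Ev 4: PC=1 idx=1 pred=T actual=T -> ctr[1]=3
Ev 5: PC=2 idx=2 pred=N actual=T -> ctr[2]=1
Ev 6: PC=2 idx=2 pred=N actual=N -> ctr[2]=0
Ev 7: PC=2 idx=2 pred=N actual=N -> ctr[2]=0
Ev 8: PC=1 idx=1 pred=T actual=T -> ctr[1]=3
Ev 9: PC=2 idx=2 pred=N actual=T -> ctr[2]=1
Ev 10: PC=7 idx=3 pred=T actual=T -> ctr[3]=3
Ev 11: PC=4 idx=0 pred=T actual=T -> ctr[0]=3
Ev 12: PC=2 idx=2 pred=N actual=T -> ctr[2]=2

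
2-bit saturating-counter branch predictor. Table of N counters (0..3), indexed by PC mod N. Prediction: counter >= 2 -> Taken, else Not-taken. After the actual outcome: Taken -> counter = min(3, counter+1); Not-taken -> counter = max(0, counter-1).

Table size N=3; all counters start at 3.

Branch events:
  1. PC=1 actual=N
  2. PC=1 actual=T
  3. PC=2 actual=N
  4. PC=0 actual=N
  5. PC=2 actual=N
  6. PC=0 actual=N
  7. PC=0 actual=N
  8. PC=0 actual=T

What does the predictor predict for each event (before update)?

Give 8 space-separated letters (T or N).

Answer: T T T T T T N N

Derivation:
Ev 1: PC=1 idx=1 pred=T actual=N -> ctr[1]=2
Ev 2: PC=1 idx=1 pred=T actual=T -> ctr[1]=3
Ev 3: PC=2 idx=2 pred=T actual=N -> ctr[2]=2
Ev 4: PC=0 idx=0 pred=T actual=N -> ctr[0]=2
Ev 5: PC=2 idx=2 pred=T actual=N -> ctr[2]=1
Ev 6: PC=0 idx=0 pred=T actual=N -> ctr[0]=1
Ev 7: PC=0 idx=0 pred=N actual=N -> ctr[0]=0
Ev 8: PC=0 idx=0 pred=N actual=T -> ctr[0]=1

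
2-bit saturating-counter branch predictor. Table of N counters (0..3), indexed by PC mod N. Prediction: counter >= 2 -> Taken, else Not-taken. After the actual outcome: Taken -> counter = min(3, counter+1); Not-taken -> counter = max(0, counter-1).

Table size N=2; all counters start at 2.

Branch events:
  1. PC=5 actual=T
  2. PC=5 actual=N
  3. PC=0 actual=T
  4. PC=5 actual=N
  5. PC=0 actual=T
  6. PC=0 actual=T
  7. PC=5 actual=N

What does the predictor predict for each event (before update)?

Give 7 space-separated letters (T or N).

Answer: T T T T T T N

Derivation:
Ev 1: PC=5 idx=1 pred=T actual=T -> ctr[1]=3
Ev 2: PC=5 idx=1 pred=T actual=N -> ctr[1]=2
Ev 3: PC=0 idx=0 pred=T actual=T -> ctr[0]=3
Ev 4: PC=5 idx=1 pred=T actual=N -> ctr[1]=1
Ev 5: PC=0 idx=0 pred=T actual=T -> ctr[0]=3
Ev 6: PC=0 idx=0 pred=T actual=T -> ctr[0]=3
Ev 7: PC=5 idx=1 pred=N actual=N -> ctr[1]=0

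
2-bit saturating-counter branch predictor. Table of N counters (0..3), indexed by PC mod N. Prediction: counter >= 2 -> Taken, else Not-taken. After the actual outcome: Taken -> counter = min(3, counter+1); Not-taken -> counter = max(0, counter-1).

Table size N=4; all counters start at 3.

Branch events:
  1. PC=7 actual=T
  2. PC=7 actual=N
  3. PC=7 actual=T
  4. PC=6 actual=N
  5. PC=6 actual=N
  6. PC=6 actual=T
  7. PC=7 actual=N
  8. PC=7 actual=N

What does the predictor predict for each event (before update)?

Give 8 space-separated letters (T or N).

Answer: T T T T T N T T

Derivation:
Ev 1: PC=7 idx=3 pred=T actual=T -> ctr[3]=3
Ev 2: PC=7 idx=3 pred=T actual=N -> ctr[3]=2
Ev 3: PC=7 idx=3 pred=T actual=T -> ctr[3]=3
Ev 4: PC=6 idx=2 pred=T actual=N -> ctr[2]=2
Ev 5: PC=6 idx=2 pred=T actual=N -> ctr[2]=1
Ev 6: PC=6 idx=2 pred=N actual=T -> ctr[2]=2
Ev 7: PC=7 idx=3 pred=T actual=N -> ctr[3]=2
Ev 8: PC=7 idx=3 pred=T actual=N -> ctr[3]=1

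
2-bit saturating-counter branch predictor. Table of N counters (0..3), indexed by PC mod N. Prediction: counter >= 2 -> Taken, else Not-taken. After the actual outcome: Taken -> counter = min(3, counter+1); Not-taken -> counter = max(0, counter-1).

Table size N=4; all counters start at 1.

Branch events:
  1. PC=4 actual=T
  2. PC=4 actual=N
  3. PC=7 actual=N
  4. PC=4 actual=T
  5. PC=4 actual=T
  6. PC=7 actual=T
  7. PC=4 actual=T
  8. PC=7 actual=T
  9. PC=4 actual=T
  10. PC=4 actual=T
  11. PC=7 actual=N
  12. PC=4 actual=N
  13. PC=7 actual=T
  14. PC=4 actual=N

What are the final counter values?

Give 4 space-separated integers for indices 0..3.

Answer: 1 1 1 2

Derivation:
Ev 1: PC=4 idx=0 pred=N actual=T -> ctr[0]=2
Ev 2: PC=4 idx=0 pred=T actual=N -> ctr[0]=1
Ev 3: PC=7 idx=3 pred=N actual=N -> ctr[3]=0
Ev 4: PC=4 idx=0 pred=N actual=T -> ctr[0]=2
Ev 5: PC=4 idx=0 pred=T actual=T -> ctr[0]=3
Ev 6: PC=7 idx=3 pred=N actual=T -> ctr[3]=1
Ev 7: PC=4 idx=0 pred=T actual=T -> ctr[0]=3
Ev 8: PC=7 idx=3 pred=N actual=T -> ctr[3]=2
Ev 9: PC=4 idx=0 pred=T actual=T -> ctr[0]=3
Ev 10: PC=4 idx=0 pred=T actual=T -> ctr[0]=3
Ev 11: PC=7 idx=3 pred=T actual=N -> ctr[3]=1
Ev 12: PC=4 idx=0 pred=T actual=N -> ctr[0]=2
Ev 13: PC=7 idx=3 pred=N actual=T -> ctr[3]=2
Ev 14: PC=4 idx=0 pred=T actual=N -> ctr[0]=1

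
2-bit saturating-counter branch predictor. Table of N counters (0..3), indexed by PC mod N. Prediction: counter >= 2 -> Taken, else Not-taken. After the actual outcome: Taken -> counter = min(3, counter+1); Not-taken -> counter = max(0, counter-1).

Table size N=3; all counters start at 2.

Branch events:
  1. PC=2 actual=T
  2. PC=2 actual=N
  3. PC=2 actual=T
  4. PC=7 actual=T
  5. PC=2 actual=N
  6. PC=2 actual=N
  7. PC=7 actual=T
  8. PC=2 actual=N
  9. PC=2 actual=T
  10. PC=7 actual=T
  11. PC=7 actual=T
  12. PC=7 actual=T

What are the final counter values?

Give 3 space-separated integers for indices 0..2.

Answer: 2 3 1

Derivation:
Ev 1: PC=2 idx=2 pred=T actual=T -> ctr[2]=3
Ev 2: PC=2 idx=2 pred=T actual=N -> ctr[2]=2
Ev 3: PC=2 idx=2 pred=T actual=T -> ctr[2]=3
Ev 4: PC=7 idx=1 pred=T actual=T -> ctr[1]=3
Ev 5: PC=2 idx=2 pred=T actual=N -> ctr[2]=2
Ev 6: PC=2 idx=2 pred=T actual=N -> ctr[2]=1
Ev 7: PC=7 idx=1 pred=T actual=T -> ctr[1]=3
Ev 8: PC=2 idx=2 pred=N actual=N -> ctr[2]=0
Ev 9: PC=2 idx=2 pred=N actual=T -> ctr[2]=1
Ev 10: PC=7 idx=1 pred=T actual=T -> ctr[1]=3
Ev 11: PC=7 idx=1 pred=T actual=T -> ctr[1]=3
Ev 12: PC=7 idx=1 pred=T actual=T -> ctr[1]=3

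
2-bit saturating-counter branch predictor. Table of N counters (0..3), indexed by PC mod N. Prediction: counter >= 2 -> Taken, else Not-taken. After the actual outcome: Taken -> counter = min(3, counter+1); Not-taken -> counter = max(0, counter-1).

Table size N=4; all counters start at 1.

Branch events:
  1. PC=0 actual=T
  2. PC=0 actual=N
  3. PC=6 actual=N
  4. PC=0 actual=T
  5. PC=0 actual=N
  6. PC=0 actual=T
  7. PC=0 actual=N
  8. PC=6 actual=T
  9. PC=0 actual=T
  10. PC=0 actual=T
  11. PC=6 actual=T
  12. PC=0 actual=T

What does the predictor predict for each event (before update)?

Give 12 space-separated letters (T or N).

Ev 1: PC=0 idx=0 pred=N actual=T -> ctr[0]=2
Ev 2: PC=0 idx=0 pred=T actual=N -> ctr[0]=1
Ev 3: PC=6 idx=2 pred=N actual=N -> ctr[2]=0
Ev 4: PC=0 idx=0 pred=N actual=T -> ctr[0]=2
Ev 5: PC=0 idx=0 pred=T actual=N -> ctr[0]=1
Ev 6: PC=0 idx=0 pred=N actual=T -> ctr[0]=2
Ev 7: PC=0 idx=0 pred=T actual=N -> ctr[0]=1
Ev 8: PC=6 idx=2 pred=N actual=T -> ctr[2]=1
Ev 9: PC=0 idx=0 pred=N actual=T -> ctr[0]=2
Ev 10: PC=0 idx=0 pred=T actual=T -> ctr[0]=3
Ev 11: PC=6 idx=2 pred=N actual=T -> ctr[2]=2
Ev 12: PC=0 idx=0 pred=T actual=T -> ctr[0]=3

Answer: N T N N T N T N N T N T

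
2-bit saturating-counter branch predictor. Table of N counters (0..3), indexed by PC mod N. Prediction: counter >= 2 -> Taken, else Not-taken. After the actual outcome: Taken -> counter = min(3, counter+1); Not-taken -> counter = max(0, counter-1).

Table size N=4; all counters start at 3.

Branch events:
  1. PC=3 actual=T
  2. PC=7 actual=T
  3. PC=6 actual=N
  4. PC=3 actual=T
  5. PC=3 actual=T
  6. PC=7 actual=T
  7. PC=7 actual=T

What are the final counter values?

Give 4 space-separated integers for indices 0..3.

Ev 1: PC=3 idx=3 pred=T actual=T -> ctr[3]=3
Ev 2: PC=7 idx=3 pred=T actual=T -> ctr[3]=3
Ev 3: PC=6 idx=2 pred=T actual=N -> ctr[2]=2
Ev 4: PC=3 idx=3 pred=T actual=T -> ctr[3]=3
Ev 5: PC=3 idx=3 pred=T actual=T -> ctr[3]=3
Ev 6: PC=7 idx=3 pred=T actual=T -> ctr[3]=3
Ev 7: PC=7 idx=3 pred=T actual=T -> ctr[3]=3

Answer: 3 3 2 3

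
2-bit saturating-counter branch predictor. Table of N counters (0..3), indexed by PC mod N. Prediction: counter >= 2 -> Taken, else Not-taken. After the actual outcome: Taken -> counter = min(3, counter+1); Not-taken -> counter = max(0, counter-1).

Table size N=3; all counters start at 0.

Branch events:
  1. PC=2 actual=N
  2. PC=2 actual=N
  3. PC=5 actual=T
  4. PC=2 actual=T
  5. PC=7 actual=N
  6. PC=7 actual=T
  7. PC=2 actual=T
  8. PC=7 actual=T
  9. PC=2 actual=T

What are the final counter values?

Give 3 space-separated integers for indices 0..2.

Answer: 0 2 3

Derivation:
Ev 1: PC=2 idx=2 pred=N actual=N -> ctr[2]=0
Ev 2: PC=2 idx=2 pred=N actual=N -> ctr[2]=0
Ev 3: PC=5 idx=2 pred=N actual=T -> ctr[2]=1
Ev 4: PC=2 idx=2 pred=N actual=T -> ctr[2]=2
Ev 5: PC=7 idx=1 pred=N actual=N -> ctr[1]=0
Ev 6: PC=7 idx=1 pred=N actual=T -> ctr[1]=1
Ev 7: PC=2 idx=2 pred=T actual=T -> ctr[2]=3
Ev 8: PC=7 idx=1 pred=N actual=T -> ctr[1]=2
Ev 9: PC=2 idx=2 pred=T actual=T -> ctr[2]=3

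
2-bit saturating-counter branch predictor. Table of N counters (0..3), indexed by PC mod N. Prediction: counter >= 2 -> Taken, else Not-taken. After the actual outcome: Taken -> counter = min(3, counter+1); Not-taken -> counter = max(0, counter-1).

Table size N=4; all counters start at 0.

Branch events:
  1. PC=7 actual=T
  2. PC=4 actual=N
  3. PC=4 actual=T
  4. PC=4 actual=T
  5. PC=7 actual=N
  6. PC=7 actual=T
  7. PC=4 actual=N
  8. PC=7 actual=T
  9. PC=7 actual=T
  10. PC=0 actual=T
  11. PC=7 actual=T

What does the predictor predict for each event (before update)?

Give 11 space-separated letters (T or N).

Ev 1: PC=7 idx=3 pred=N actual=T -> ctr[3]=1
Ev 2: PC=4 idx=0 pred=N actual=N -> ctr[0]=0
Ev 3: PC=4 idx=0 pred=N actual=T -> ctr[0]=1
Ev 4: PC=4 idx=0 pred=N actual=T -> ctr[0]=2
Ev 5: PC=7 idx=3 pred=N actual=N -> ctr[3]=0
Ev 6: PC=7 idx=3 pred=N actual=T -> ctr[3]=1
Ev 7: PC=4 idx=0 pred=T actual=N -> ctr[0]=1
Ev 8: PC=7 idx=3 pred=N actual=T -> ctr[3]=2
Ev 9: PC=7 idx=3 pred=T actual=T -> ctr[3]=3
Ev 10: PC=0 idx=0 pred=N actual=T -> ctr[0]=2
Ev 11: PC=7 idx=3 pred=T actual=T -> ctr[3]=3

Answer: N N N N N N T N T N T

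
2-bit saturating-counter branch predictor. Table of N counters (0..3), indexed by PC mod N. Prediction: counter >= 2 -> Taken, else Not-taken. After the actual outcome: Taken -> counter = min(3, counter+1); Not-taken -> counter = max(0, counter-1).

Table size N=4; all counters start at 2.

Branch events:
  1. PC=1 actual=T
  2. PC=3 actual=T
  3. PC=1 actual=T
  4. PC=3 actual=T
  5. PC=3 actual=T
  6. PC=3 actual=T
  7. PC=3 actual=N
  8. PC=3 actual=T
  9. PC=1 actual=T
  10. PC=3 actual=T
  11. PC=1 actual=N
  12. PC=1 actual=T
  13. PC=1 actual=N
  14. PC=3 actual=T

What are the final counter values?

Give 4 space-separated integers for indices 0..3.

Answer: 2 2 2 3

Derivation:
Ev 1: PC=1 idx=1 pred=T actual=T -> ctr[1]=3
Ev 2: PC=3 idx=3 pred=T actual=T -> ctr[3]=3
Ev 3: PC=1 idx=1 pred=T actual=T -> ctr[1]=3
Ev 4: PC=3 idx=3 pred=T actual=T -> ctr[3]=3
Ev 5: PC=3 idx=3 pred=T actual=T -> ctr[3]=3
Ev 6: PC=3 idx=3 pred=T actual=T -> ctr[3]=3
Ev 7: PC=3 idx=3 pred=T actual=N -> ctr[3]=2
Ev 8: PC=3 idx=3 pred=T actual=T -> ctr[3]=3
Ev 9: PC=1 idx=1 pred=T actual=T -> ctr[1]=3
Ev 10: PC=3 idx=3 pred=T actual=T -> ctr[3]=3
Ev 11: PC=1 idx=1 pred=T actual=N -> ctr[1]=2
Ev 12: PC=1 idx=1 pred=T actual=T -> ctr[1]=3
Ev 13: PC=1 idx=1 pred=T actual=N -> ctr[1]=2
Ev 14: PC=3 idx=3 pred=T actual=T -> ctr[3]=3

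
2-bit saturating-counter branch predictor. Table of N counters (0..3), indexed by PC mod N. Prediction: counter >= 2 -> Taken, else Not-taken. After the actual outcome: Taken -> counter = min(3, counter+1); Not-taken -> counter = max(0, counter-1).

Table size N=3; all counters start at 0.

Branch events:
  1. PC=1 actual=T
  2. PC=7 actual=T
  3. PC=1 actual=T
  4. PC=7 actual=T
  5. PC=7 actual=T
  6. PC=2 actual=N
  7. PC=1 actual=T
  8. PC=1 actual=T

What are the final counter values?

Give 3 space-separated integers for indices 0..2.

Ev 1: PC=1 idx=1 pred=N actual=T -> ctr[1]=1
Ev 2: PC=7 idx=1 pred=N actual=T -> ctr[1]=2
Ev 3: PC=1 idx=1 pred=T actual=T -> ctr[1]=3
Ev 4: PC=7 idx=1 pred=T actual=T -> ctr[1]=3
Ev 5: PC=7 idx=1 pred=T actual=T -> ctr[1]=3
Ev 6: PC=2 idx=2 pred=N actual=N -> ctr[2]=0
Ev 7: PC=1 idx=1 pred=T actual=T -> ctr[1]=3
Ev 8: PC=1 idx=1 pred=T actual=T -> ctr[1]=3

Answer: 0 3 0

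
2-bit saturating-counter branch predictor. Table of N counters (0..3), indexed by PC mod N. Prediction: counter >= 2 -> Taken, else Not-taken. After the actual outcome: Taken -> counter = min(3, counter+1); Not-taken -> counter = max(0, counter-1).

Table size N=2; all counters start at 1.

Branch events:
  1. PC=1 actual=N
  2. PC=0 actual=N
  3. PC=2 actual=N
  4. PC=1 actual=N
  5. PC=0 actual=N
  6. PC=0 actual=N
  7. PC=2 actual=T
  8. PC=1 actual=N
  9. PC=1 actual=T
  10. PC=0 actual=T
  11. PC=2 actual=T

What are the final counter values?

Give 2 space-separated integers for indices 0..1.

Ev 1: PC=1 idx=1 pred=N actual=N -> ctr[1]=0
Ev 2: PC=0 idx=0 pred=N actual=N -> ctr[0]=0
Ev 3: PC=2 idx=0 pred=N actual=N -> ctr[0]=0
Ev 4: PC=1 idx=1 pred=N actual=N -> ctr[1]=0
Ev 5: PC=0 idx=0 pred=N actual=N -> ctr[0]=0
Ev 6: PC=0 idx=0 pred=N actual=N -> ctr[0]=0
Ev 7: PC=2 idx=0 pred=N actual=T -> ctr[0]=1
Ev 8: PC=1 idx=1 pred=N actual=N -> ctr[1]=0
Ev 9: PC=1 idx=1 pred=N actual=T -> ctr[1]=1
Ev 10: PC=0 idx=0 pred=N actual=T -> ctr[0]=2
Ev 11: PC=2 idx=0 pred=T actual=T -> ctr[0]=3

Answer: 3 1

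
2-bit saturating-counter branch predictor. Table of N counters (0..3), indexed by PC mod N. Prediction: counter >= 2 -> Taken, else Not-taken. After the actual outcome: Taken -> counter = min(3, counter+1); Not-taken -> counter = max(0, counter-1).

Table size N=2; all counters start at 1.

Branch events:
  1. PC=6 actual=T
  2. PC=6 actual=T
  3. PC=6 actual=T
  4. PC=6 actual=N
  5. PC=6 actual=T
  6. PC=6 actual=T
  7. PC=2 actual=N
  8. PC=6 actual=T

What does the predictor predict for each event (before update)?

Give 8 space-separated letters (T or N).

Answer: N T T T T T T T

Derivation:
Ev 1: PC=6 idx=0 pred=N actual=T -> ctr[0]=2
Ev 2: PC=6 idx=0 pred=T actual=T -> ctr[0]=3
Ev 3: PC=6 idx=0 pred=T actual=T -> ctr[0]=3
Ev 4: PC=6 idx=0 pred=T actual=N -> ctr[0]=2
Ev 5: PC=6 idx=0 pred=T actual=T -> ctr[0]=3
Ev 6: PC=6 idx=0 pred=T actual=T -> ctr[0]=3
Ev 7: PC=2 idx=0 pred=T actual=N -> ctr[0]=2
Ev 8: PC=6 idx=0 pred=T actual=T -> ctr[0]=3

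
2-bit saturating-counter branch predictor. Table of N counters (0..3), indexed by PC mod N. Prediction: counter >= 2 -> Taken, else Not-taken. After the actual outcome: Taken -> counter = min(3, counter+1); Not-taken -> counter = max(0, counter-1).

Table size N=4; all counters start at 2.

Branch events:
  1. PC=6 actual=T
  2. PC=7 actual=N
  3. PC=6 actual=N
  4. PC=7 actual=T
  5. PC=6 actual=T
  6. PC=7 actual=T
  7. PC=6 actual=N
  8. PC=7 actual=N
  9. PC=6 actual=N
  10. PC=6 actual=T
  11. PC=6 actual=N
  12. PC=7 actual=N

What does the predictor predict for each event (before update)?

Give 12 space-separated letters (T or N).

Answer: T T T N T T T T T N T T

Derivation:
Ev 1: PC=6 idx=2 pred=T actual=T -> ctr[2]=3
Ev 2: PC=7 idx=3 pred=T actual=N -> ctr[3]=1
Ev 3: PC=6 idx=2 pred=T actual=N -> ctr[2]=2
Ev 4: PC=7 idx=3 pred=N actual=T -> ctr[3]=2
Ev 5: PC=6 idx=2 pred=T actual=T -> ctr[2]=3
Ev 6: PC=7 idx=3 pred=T actual=T -> ctr[3]=3
Ev 7: PC=6 idx=2 pred=T actual=N -> ctr[2]=2
Ev 8: PC=7 idx=3 pred=T actual=N -> ctr[3]=2
Ev 9: PC=6 idx=2 pred=T actual=N -> ctr[2]=1
Ev 10: PC=6 idx=2 pred=N actual=T -> ctr[2]=2
Ev 11: PC=6 idx=2 pred=T actual=N -> ctr[2]=1
Ev 12: PC=7 idx=3 pred=T actual=N -> ctr[3]=1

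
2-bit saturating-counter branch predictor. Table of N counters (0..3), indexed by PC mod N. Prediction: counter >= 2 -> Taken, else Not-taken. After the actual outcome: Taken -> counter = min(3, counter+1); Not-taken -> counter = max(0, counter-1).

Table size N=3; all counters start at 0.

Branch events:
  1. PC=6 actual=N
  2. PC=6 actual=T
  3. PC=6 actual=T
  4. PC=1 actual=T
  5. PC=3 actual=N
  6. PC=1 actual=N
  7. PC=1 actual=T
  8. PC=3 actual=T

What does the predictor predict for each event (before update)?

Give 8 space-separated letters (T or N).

Answer: N N N N T N N N

Derivation:
Ev 1: PC=6 idx=0 pred=N actual=N -> ctr[0]=0
Ev 2: PC=6 idx=0 pred=N actual=T -> ctr[0]=1
Ev 3: PC=6 idx=0 pred=N actual=T -> ctr[0]=2
Ev 4: PC=1 idx=1 pred=N actual=T -> ctr[1]=1
Ev 5: PC=3 idx=0 pred=T actual=N -> ctr[0]=1
Ev 6: PC=1 idx=1 pred=N actual=N -> ctr[1]=0
Ev 7: PC=1 idx=1 pred=N actual=T -> ctr[1]=1
Ev 8: PC=3 idx=0 pred=N actual=T -> ctr[0]=2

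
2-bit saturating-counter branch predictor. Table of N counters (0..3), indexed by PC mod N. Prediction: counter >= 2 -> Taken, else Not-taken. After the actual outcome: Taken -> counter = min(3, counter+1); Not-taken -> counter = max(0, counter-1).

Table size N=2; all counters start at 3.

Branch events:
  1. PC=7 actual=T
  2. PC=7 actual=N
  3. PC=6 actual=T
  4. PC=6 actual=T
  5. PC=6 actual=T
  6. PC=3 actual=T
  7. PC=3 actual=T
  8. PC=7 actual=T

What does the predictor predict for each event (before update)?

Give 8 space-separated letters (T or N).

Ev 1: PC=7 idx=1 pred=T actual=T -> ctr[1]=3
Ev 2: PC=7 idx=1 pred=T actual=N -> ctr[1]=2
Ev 3: PC=6 idx=0 pred=T actual=T -> ctr[0]=3
Ev 4: PC=6 idx=0 pred=T actual=T -> ctr[0]=3
Ev 5: PC=6 idx=0 pred=T actual=T -> ctr[0]=3
Ev 6: PC=3 idx=1 pred=T actual=T -> ctr[1]=3
Ev 7: PC=3 idx=1 pred=T actual=T -> ctr[1]=3
Ev 8: PC=7 idx=1 pred=T actual=T -> ctr[1]=3

Answer: T T T T T T T T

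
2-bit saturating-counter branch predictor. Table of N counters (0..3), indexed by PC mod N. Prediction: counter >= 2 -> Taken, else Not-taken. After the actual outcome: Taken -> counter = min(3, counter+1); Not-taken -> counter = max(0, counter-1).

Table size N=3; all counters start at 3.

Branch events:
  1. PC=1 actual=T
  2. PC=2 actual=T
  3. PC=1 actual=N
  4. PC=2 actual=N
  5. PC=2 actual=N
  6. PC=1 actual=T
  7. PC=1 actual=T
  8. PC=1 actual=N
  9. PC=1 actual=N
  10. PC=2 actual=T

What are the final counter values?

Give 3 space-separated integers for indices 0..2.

Ev 1: PC=1 idx=1 pred=T actual=T -> ctr[1]=3
Ev 2: PC=2 idx=2 pred=T actual=T -> ctr[2]=3
Ev 3: PC=1 idx=1 pred=T actual=N -> ctr[1]=2
Ev 4: PC=2 idx=2 pred=T actual=N -> ctr[2]=2
Ev 5: PC=2 idx=2 pred=T actual=N -> ctr[2]=1
Ev 6: PC=1 idx=1 pred=T actual=T -> ctr[1]=3
Ev 7: PC=1 idx=1 pred=T actual=T -> ctr[1]=3
Ev 8: PC=1 idx=1 pred=T actual=N -> ctr[1]=2
Ev 9: PC=1 idx=1 pred=T actual=N -> ctr[1]=1
Ev 10: PC=2 idx=2 pred=N actual=T -> ctr[2]=2

Answer: 3 1 2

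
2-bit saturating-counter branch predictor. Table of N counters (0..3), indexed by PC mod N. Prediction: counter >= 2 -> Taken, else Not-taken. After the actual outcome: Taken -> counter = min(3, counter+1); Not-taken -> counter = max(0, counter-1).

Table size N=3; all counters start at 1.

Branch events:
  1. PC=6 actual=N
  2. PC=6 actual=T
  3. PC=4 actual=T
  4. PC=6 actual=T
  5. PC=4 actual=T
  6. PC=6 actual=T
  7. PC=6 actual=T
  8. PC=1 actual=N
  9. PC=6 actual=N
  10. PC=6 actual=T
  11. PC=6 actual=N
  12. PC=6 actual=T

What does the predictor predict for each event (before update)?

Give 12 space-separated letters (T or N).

Ev 1: PC=6 idx=0 pred=N actual=N -> ctr[0]=0
Ev 2: PC=6 idx=0 pred=N actual=T -> ctr[0]=1
Ev 3: PC=4 idx=1 pred=N actual=T -> ctr[1]=2
Ev 4: PC=6 idx=0 pred=N actual=T -> ctr[0]=2
Ev 5: PC=4 idx=1 pred=T actual=T -> ctr[1]=3
Ev 6: PC=6 idx=0 pred=T actual=T -> ctr[0]=3
Ev 7: PC=6 idx=0 pred=T actual=T -> ctr[0]=3
Ev 8: PC=1 idx=1 pred=T actual=N -> ctr[1]=2
Ev 9: PC=6 idx=0 pred=T actual=N -> ctr[0]=2
Ev 10: PC=6 idx=0 pred=T actual=T -> ctr[0]=3
Ev 11: PC=6 idx=0 pred=T actual=N -> ctr[0]=2
Ev 12: PC=6 idx=0 pred=T actual=T -> ctr[0]=3

Answer: N N N N T T T T T T T T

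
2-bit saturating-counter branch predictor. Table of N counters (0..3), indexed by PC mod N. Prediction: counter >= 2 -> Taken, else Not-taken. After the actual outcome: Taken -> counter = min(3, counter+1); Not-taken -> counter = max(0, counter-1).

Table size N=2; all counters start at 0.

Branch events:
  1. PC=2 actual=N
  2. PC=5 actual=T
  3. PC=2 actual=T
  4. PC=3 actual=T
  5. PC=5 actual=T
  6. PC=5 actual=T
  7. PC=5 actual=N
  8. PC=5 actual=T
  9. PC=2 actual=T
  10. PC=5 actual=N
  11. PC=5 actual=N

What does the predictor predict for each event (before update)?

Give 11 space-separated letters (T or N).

Ev 1: PC=2 idx=0 pred=N actual=N -> ctr[0]=0
Ev 2: PC=5 idx=1 pred=N actual=T -> ctr[1]=1
Ev 3: PC=2 idx=0 pred=N actual=T -> ctr[0]=1
Ev 4: PC=3 idx=1 pred=N actual=T -> ctr[1]=2
Ev 5: PC=5 idx=1 pred=T actual=T -> ctr[1]=3
Ev 6: PC=5 idx=1 pred=T actual=T -> ctr[1]=3
Ev 7: PC=5 idx=1 pred=T actual=N -> ctr[1]=2
Ev 8: PC=5 idx=1 pred=T actual=T -> ctr[1]=3
Ev 9: PC=2 idx=0 pred=N actual=T -> ctr[0]=2
Ev 10: PC=5 idx=1 pred=T actual=N -> ctr[1]=2
Ev 11: PC=5 idx=1 pred=T actual=N -> ctr[1]=1

Answer: N N N N T T T T N T T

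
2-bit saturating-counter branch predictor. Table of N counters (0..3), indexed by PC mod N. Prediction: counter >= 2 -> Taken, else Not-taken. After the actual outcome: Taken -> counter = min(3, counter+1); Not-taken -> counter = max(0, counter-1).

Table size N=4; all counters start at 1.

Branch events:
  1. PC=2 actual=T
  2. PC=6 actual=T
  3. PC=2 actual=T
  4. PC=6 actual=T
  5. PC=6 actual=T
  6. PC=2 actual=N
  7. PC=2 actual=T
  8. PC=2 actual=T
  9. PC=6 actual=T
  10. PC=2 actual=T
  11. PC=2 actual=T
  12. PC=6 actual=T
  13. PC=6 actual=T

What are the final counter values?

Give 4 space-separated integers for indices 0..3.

Answer: 1 1 3 1

Derivation:
Ev 1: PC=2 idx=2 pred=N actual=T -> ctr[2]=2
Ev 2: PC=6 idx=2 pred=T actual=T -> ctr[2]=3
Ev 3: PC=2 idx=2 pred=T actual=T -> ctr[2]=3
Ev 4: PC=6 idx=2 pred=T actual=T -> ctr[2]=3
Ev 5: PC=6 idx=2 pred=T actual=T -> ctr[2]=3
Ev 6: PC=2 idx=2 pred=T actual=N -> ctr[2]=2
Ev 7: PC=2 idx=2 pred=T actual=T -> ctr[2]=3
Ev 8: PC=2 idx=2 pred=T actual=T -> ctr[2]=3
Ev 9: PC=6 idx=2 pred=T actual=T -> ctr[2]=3
Ev 10: PC=2 idx=2 pred=T actual=T -> ctr[2]=3
Ev 11: PC=2 idx=2 pred=T actual=T -> ctr[2]=3
Ev 12: PC=6 idx=2 pred=T actual=T -> ctr[2]=3
Ev 13: PC=6 idx=2 pred=T actual=T -> ctr[2]=3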